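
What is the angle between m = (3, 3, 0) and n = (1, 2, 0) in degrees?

m·n = 3·1 + 3·2 + 0·0 = 3 + 6 + 0 = 9
|m| = √(3² + 3² + 0²) = √18 ≈ 4.243
|n| = √(1² + 2² + 0²) = √5 ≈ 2.236
cos θ = (m·n)/(|m||n|) = 9/(4.243·2.236) ≈ 0.9487
θ = arccos(0.9487) ≈ 18.43°

18.43°


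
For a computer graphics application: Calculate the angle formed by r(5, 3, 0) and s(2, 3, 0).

r·s = 5·2 + 3·3 + 0·0 = 10 + 9 + 0 = 19
|r| = √(5² + 3² + 0²) = √34 ≈ 5.831
|s| = √(2² + 3² + 0²) = √13 ≈ 3.606
cos θ = (r·s)/(|r||s|) = 19/(5.831·3.606) ≈ 0.9037
θ = arccos(0.9037) ≈ 25.35°

25.35°


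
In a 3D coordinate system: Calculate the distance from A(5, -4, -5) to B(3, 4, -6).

d = √[(x₂-x₁)² + (y₂-y₁)² + (z₂-z₁)²]
  = √[(-2)² + 8² + (-1)²]
  = √[4 + 64 + 1]
  = √69
  ≈ 8.307

8.307


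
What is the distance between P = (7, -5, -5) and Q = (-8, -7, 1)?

d = √[(x₂-x₁)² + (y₂-y₁)² + (z₂-z₁)²]
  = √[(-15)² + (-2)² + 6²]
  = √[225 + 4 + 36]
  = √265
  ≈ 16.28

16.28


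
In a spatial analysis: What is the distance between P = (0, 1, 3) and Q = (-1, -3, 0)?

d = √[(x₂-x₁)² + (y₂-y₁)² + (z₂-z₁)²]
  = √[(-1)² + (-4)² + (-3)²]
  = √[1 + 16 + 9]
  = √26
  ≈ 5.099

5.099


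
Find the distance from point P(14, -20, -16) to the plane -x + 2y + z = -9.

distance = |a·x₀ + b·y₀ + c·z₀ - d| / √(a² + b² + c²)
  = |(-1)·14 + 2·(-20) + 1·(-16) - (-9)| / √((-1)² + 2² + 1²)
  = |-14 - 40 - 16 + 9| / √(1 + 4 + 1)
  = |-61| / √6
  = 61 / 2.449
  ≈ 24.9

24.9


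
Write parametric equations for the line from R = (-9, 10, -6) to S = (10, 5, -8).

Direction vector d = S - R = (10 + 9, 5 - 10, -8 + 6) = (19, -5, -2)
Parametric form r = R + t·d:
x = -9 + 19t, y = 10 - 5t, z = -6 - 2t

x = -9 + 19t, y = 10 - 5t, z = -6 - 2t


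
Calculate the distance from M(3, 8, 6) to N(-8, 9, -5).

d = √[(x₂-x₁)² + (y₂-y₁)² + (z₂-z₁)²]
  = √[(-11)² + 1² + (-11)²]
  = √[121 + 1 + 121]
  = √243
  ≈ 15.59

15.59


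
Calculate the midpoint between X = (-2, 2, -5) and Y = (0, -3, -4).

M = ((x₁+x₂)/2, (y₁+y₂)/2, (z₁+z₂)/2)
  = ((-2 + 0)/2, (2 - 3)/2, (-5 - 4)/2)
  = (-2/2, -1/2, -9/2)
  = (-1, -0.5, -4.5)

(-1, -0.5, -4.5)


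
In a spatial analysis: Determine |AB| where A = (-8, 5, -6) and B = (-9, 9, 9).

d = √[(x₂-x₁)² + (y₂-y₁)² + (z₂-z₁)²]
  = √[(-1)² + 4² + 15²]
  = √[1 + 16 + 225]
  = √242
  ≈ 15.56

15.56


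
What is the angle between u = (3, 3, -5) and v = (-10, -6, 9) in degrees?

u·v = 3·(-10) + 3·(-6) + (-5)·9 = -30 - 18 - 45 = -93
|u| = √(3² + 3² + (-5)²) = √43 ≈ 6.557
|v| = √((-10)² + (-6)² + 9²) = √217 ≈ 14.73
cos θ = (u·v)/(|u||v|) = -93/(6.557·14.73) ≈ -0.9628
θ = arccos(-0.9628) ≈ 164.3°

164.3°


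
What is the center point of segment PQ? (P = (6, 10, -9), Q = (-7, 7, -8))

M = ((x₁+x₂)/2, (y₁+y₂)/2, (z₁+z₂)/2)
  = ((6 - 7)/2, (10 + 7)/2, (-9 - 8)/2)
  = (-1/2, 17/2, -17/2)
  = (-0.5, 8.5, -8.5)

(-0.5, 8.5, -8.5)


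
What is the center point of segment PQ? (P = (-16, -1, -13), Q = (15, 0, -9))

M = ((x₁+x₂)/2, (y₁+y₂)/2, (z₁+z₂)/2)
  = ((-16 + 15)/2, (-1 + 0)/2, (-13 - 9)/2)
  = (-1/2, -1/2, -22/2)
  = (-0.5, -0.5, -11)

(-0.5, -0.5, -11)


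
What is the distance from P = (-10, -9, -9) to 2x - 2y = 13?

distance = |a·x₀ + b·y₀ + c·z₀ - d| / √(a² + b² + c²)
  = |2·(-10) + (-2)·(-9) + 0·(-9) - 13| / √(2² + (-2)² + 0²)
  = |-20 + 18 + 0 - 13| / √(4 + 4 + 0)
  = |-15| / √8
  = 15 / 2.828
  ≈ 5.303

5.303


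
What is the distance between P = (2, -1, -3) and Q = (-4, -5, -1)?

d = √[(x₂-x₁)² + (y₂-y₁)² + (z₂-z₁)²]
  = √[(-6)² + (-4)² + 2²]
  = √[36 + 16 + 4]
  = √56
  ≈ 7.483

7.483


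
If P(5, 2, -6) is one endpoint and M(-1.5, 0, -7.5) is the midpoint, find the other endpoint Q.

Q = 2M - P
  = (2·(-1.5) - 5, 2·0 - 2, 2·(-7.5) - (-6))
  = (-3 - 5, 0 - 2, -15 + 6)
  = (-8, -2, -9)

(-8, -2, -9)


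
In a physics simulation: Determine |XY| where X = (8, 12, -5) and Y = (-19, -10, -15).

d = √[(x₂-x₁)² + (y₂-y₁)² + (z₂-z₁)²]
  = √[(-27)² + (-22)² + (-10)²]
  = √[729 + 484 + 100]
  = √1313
  ≈ 36.24

36.24


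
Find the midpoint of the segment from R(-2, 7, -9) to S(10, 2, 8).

M = ((x₁+x₂)/2, (y₁+y₂)/2, (z₁+z₂)/2)
  = ((-2 + 10)/2, (7 + 2)/2, (-9 + 8)/2)
  = (8/2, 9/2, -1/2)
  = (4, 4.5, -0.5)

(4, 4.5, -0.5)


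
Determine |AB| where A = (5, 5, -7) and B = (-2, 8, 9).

d = √[(x₂-x₁)² + (y₂-y₁)² + (z₂-z₁)²]
  = √[(-7)² + 3² + 16²]
  = √[49 + 9 + 256]
  = √314
  ≈ 17.72

17.72


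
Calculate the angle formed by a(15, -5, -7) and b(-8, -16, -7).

a·b = 15·(-8) + (-5)·(-16) + (-7)·(-7) = -120 + 80 + 49 = 9
|a| = √(15² + (-5)² + (-7)²) = √299 ≈ 17.29
|b| = √((-8)² + (-16)² + (-7)²) = √369 ≈ 19.21
cos θ = (a·b)/(|a||b|) = 9/(17.29·19.21) ≈ 0.0271
θ = arccos(0.0271) ≈ 88.45°

88.45°


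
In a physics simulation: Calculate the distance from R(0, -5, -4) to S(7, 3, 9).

d = √[(x₂-x₁)² + (y₂-y₁)² + (z₂-z₁)²]
  = √[7² + 8² + 13²]
  = √[49 + 64 + 169]
  = √282
  ≈ 16.79

16.79


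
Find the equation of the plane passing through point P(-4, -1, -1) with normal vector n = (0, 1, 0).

The plane through P with normal n = (a, b, c) satisfies n·(r - P) = 0,
i.e. ax + by + cz = a·x₀ + b·y₀ + c·z₀.
d = 0·(-4) + 1·(-1) + 0·(-1)
  = 0 - 1 + 0
  = -1
Equation: y = -1

y = -1


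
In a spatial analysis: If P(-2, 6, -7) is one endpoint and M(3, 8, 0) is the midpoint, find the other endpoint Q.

Q = 2M - P
  = (2·3 - (-2), 2·8 - 6, 2·0 - (-7))
  = (6 + 2, 16 - 6, 0 + 7)
  = (8, 10, 7)

(8, 10, 7)


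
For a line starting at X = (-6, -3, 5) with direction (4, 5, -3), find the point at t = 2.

P(t) = X + t·d
  = (-6 + 4·2, -3 + 5·2, 5 + (-3)·2)
  = (-6 + 8, -3 + 10, 5 - 6)
  = (2, 7, -1)

(2, 7, -1)


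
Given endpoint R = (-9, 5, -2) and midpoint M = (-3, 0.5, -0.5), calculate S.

S = 2M - R
  = (2·(-3) - (-9), 2·0.5 - 5, 2·(-0.5) - (-2))
  = (-6 + 9, 1 - 5, -1 + 2)
  = (3, -4, 1)

(3, -4, 1)


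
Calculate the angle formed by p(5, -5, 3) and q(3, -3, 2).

p·q = 5·3 + (-5)·(-3) + 3·2 = 15 + 15 + 6 = 36
|p| = √(5² + (-5)² + 3²) = √59 ≈ 7.681
|q| = √(3² + (-3)² + 2²) = √22 ≈ 4.69
cos θ = (p·q)/(|p||q|) = 36/(7.681·4.69) ≈ 0.9992
θ = arccos(0.9992) ≈ 2.25°

2.25°


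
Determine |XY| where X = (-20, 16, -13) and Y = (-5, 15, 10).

d = √[(x₂-x₁)² + (y₂-y₁)² + (z₂-z₁)²]
  = √[15² + (-1)² + 23²]
  = √[225 + 1 + 529]
  = √755
  ≈ 27.48

27.48


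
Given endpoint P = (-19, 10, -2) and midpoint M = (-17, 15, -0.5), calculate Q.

Q = 2M - P
  = (2·(-17) - (-19), 2·15 - 10, 2·(-0.5) - (-2))
  = (-34 + 19, 30 - 10, -1 + 2)
  = (-15, 20, 1)

(-15, 20, 1)


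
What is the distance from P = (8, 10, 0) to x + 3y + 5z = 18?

distance = |a·x₀ + b·y₀ + c·z₀ - d| / √(a² + b² + c²)
  = |1·8 + 3·10 + 5·0 - 18| / √(1² + 3² + 5²)
  = |8 + 30 + 0 - 18| / √(1 + 9 + 25)
  = |20| / √35
  = 20 / 5.916
  ≈ 3.381

3.381


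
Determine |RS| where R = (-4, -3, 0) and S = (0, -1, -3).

d = √[(x₂-x₁)² + (y₂-y₁)² + (z₂-z₁)²]
  = √[4² + 2² + (-3)²]
  = √[16 + 4 + 9]
  = √29
  ≈ 5.385

5.385


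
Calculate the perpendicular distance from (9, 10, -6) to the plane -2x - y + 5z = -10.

distance = |a·x₀ + b·y₀ + c·z₀ - d| / √(a² + b² + c²)
  = |(-2)·9 + (-1)·10 + 5·(-6) - (-10)| / √((-2)² + (-1)² + 5²)
  = |-18 - 10 - 30 + 10| / √(4 + 1 + 25)
  = |-48| / √30
  = 48 / 5.477
  ≈ 8.764

8.764


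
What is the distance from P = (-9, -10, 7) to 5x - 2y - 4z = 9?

distance = |a·x₀ + b·y₀ + c·z₀ - d| / √(a² + b² + c²)
  = |5·(-9) + (-2)·(-10) + (-4)·7 - 9| / √(5² + (-2)² + (-4)²)
  = |-45 + 20 - 28 - 9| / √(25 + 4 + 16)
  = |-62| / √45
  = 62 / 6.708
  ≈ 9.242

9.242


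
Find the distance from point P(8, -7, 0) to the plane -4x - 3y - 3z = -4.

distance = |a·x₀ + b·y₀ + c·z₀ - d| / √(a² + b² + c²)
  = |(-4)·8 + (-3)·(-7) + (-3)·0 - (-4)| / √((-4)² + (-3)² + (-3)²)
  = |-32 + 21 + 0 + 4| / √(16 + 9 + 9)
  = |-7| / √34
  = 7 / 5.831
  ≈ 1.2

1.2


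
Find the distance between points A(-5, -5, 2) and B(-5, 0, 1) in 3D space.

d = √[(x₂-x₁)² + (y₂-y₁)² + (z₂-z₁)²]
  = √[0² + 5² + (-1)²]
  = √[0 + 25 + 1]
  = √26
  ≈ 5.099

5.099


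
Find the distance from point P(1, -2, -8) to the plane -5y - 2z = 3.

distance = |a·x₀ + b·y₀ + c·z₀ - d| / √(a² + b² + c²)
  = |0·1 + (-5)·(-2) + (-2)·(-8) - 3| / √(0² + (-5)² + (-2)²)
  = |0 + 10 + 16 - 3| / √(0 + 25 + 4)
  = |23| / √29
  = 23 / 5.385
  ≈ 4.271

4.271


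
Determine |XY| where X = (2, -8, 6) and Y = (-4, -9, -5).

d = √[(x₂-x₁)² + (y₂-y₁)² + (z₂-z₁)²]
  = √[(-6)² + (-1)² + (-11)²]
  = √[36 + 1 + 121]
  = √158
  ≈ 12.57

12.57


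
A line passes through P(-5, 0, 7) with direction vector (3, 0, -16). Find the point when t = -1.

P(t) = P + t·d
  = (-5 + 3·(-1), 0 + 0·(-1), 7 + (-16)·(-1))
  = (-5 - 3, 0 + 0, 7 + 16)
  = (-8, 0, 23)

(-8, 0, 23)


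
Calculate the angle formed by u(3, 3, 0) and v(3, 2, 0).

u·v = 3·3 + 3·2 + 0·0 = 9 + 6 + 0 = 15
|u| = √(3² + 3² + 0²) = √18 ≈ 4.243
|v| = √(3² + 2² + 0²) = √13 ≈ 3.606
cos θ = (u·v)/(|u||v|) = 15/(4.243·3.606) ≈ 0.9806
θ = arccos(0.9806) ≈ 11.31°

11.31°


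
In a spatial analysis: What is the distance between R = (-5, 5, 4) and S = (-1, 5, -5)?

d = √[(x₂-x₁)² + (y₂-y₁)² + (z₂-z₁)²]
  = √[4² + 0² + (-9)²]
  = √[16 + 0 + 81]
  = √97
  ≈ 9.849

9.849


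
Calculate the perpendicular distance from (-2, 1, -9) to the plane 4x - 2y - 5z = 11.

distance = |a·x₀ + b·y₀ + c·z₀ - d| / √(a² + b² + c²)
  = |4·(-2) + (-2)·1 + (-5)·(-9) - 11| / √(4² + (-2)² + (-5)²)
  = |-8 - 2 + 45 - 11| / √(16 + 4 + 25)
  = |24| / √45
  = 24 / 6.708
  ≈ 3.578

3.578


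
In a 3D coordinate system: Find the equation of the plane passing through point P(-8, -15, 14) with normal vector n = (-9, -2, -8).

The plane through P with normal n = (a, b, c) satisfies n·(r - P) = 0,
i.e. ax + by + cz = a·x₀ + b·y₀ + c·z₀.
d = (-9)·(-8) + (-2)·(-15) + (-8)·14
  = 72 + 30 - 112
  = -10
Equation: -9x - 2y - 8z = -10

-9x - 2y - 8z = -10


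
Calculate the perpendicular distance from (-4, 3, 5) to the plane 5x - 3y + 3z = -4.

distance = |a·x₀ + b·y₀ + c·z₀ - d| / √(a² + b² + c²)
  = |5·(-4) + (-3)·3 + 3·5 - (-4)| / √(5² + (-3)² + 3²)
  = |-20 - 9 + 15 + 4| / √(25 + 9 + 9)
  = |-10| / √43
  = 10 / 6.557
  ≈ 1.525

1.525


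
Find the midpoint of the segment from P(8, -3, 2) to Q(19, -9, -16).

M = ((x₁+x₂)/2, (y₁+y₂)/2, (z₁+z₂)/2)
  = ((8 + 19)/2, (-3 - 9)/2, (2 - 16)/2)
  = (27/2, -12/2, -14/2)
  = (13.5, -6, -7)

(13.5, -6, -7)


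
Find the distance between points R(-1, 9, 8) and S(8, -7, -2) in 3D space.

d = √[(x₂-x₁)² + (y₂-y₁)² + (z₂-z₁)²]
  = √[9² + (-16)² + (-10)²]
  = √[81 + 256 + 100]
  = √437
  ≈ 20.9

20.9


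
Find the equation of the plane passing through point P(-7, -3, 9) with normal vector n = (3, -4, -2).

The plane through P with normal n = (a, b, c) satisfies n·(r - P) = 0,
i.e. ax + by + cz = a·x₀ + b·y₀ + c·z₀.
d = 3·(-7) + (-4)·(-3) + (-2)·9
  = -21 + 12 - 18
  = -27
Equation: 3x - 4y - 2z = -27

3x - 4y - 2z = -27


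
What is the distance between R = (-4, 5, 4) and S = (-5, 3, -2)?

d = √[(x₂-x₁)² + (y₂-y₁)² + (z₂-z₁)²]
  = √[(-1)² + (-2)² + (-6)²]
  = √[1 + 4 + 36]
  = √41
  ≈ 6.403

6.403


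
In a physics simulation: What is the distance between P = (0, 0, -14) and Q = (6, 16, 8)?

d = √[(x₂-x₁)² + (y₂-y₁)² + (z₂-z₁)²]
  = √[6² + 16² + 22²]
  = √[36 + 256 + 484]
  = √776
  ≈ 27.86

27.86


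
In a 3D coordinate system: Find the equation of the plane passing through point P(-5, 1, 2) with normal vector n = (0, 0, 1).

The plane through P with normal n = (a, b, c) satisfies n·(r - P) = 0,
i.e. ax + by + cz = a·x₀ + b·y₀ + c·z₀.
d = 0·(-5) + 0·1 + 1·2
  = 0 + 0 + 2
  = 2
Equation: z = 2

z = 2


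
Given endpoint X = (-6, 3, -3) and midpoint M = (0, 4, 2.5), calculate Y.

Y = 2M - X
  = (2·0 - (-6), 2·4 - 3, 2·2.5 - (-3))
  = (0 + 6, 8 - 3, 5 + 3)
  = (6, 5, 8)

(6, 5, 8)


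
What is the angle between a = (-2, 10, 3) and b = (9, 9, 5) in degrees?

a·b = (-2)·9 + 10·9 + 3·5 = -18 + 90 + 15 = 87
|a| = √((-2)² + 10² + 3²) = √113 ≈ 10.63
|b| = √(9² + 9² + 5²) = √187 ≈ 13.67
cos θ = (a·b)/(|a||b|) = 87/(10.63·13.67) ≈ 0.5985
θ = arccos(0.5985) ≈ 53.24°

53.24°


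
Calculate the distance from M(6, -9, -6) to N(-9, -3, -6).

d = √[(x₂-x₁)² + (y₂-y₁)² + (z₂-z₁)²]
  = √[(-15)² + 6² + 0²]
  = √[225 + 36 + 0]
  = √261
  ≈ 16.16

16.16


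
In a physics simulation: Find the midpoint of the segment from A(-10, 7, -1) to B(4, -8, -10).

M = ((x₁+x₂)/2, (y₁+y₂)/2, (z₁+z₂)/2)
  = ((-10 + 4)/2, (7 - 8)/2, (-1 - 10)/2)
  = (-6/2, -1/2, -11/2)
  = (-3, -0.5, -5.5)

(-3, -0.5, -5.5)


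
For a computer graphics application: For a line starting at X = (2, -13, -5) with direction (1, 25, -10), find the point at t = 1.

P(t) = X + t·d
  = (2 + 1·1, -13 + 25·1, -5 + (-10)·1)
  = (2 + 1, -13 + 25, -5 - 10)
  = (3, 12, -15)

(3, 12, -15)


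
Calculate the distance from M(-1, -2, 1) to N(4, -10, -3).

d = √[(x₂-x₁)² + (y₂-y₁)² + (z₂-z₁)²]
  = √[5² + (-8)² + (-4)²]
  = √[25 + 64 + 16]
  = √105
  ≈ 10.25

10.25


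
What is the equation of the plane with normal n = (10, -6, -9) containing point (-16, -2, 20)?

The plane through P with normal n = (a, b, c) satisfies n·(r - P) = 0,
i.e. ax + by + cz = a·x₀ + b·y₀ + c·z₀.
d = 10·(-16) + (-6)·(-2) + (-9)·20
  = -160 + 12 - 180
  = -328
Equation: 10x - 6y - 9z = -328

10x - 6y - 9z = -328


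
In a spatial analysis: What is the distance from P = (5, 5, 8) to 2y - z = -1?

distance = |a·x₀ + b·y₀ + c·z₀ - d| / √(a² + b² + c²)
  = |0·5 + 2·5 + (-1)·8 - (-1)| / √(0² + 2² + (-1)²)
  = |0 + 10 - 8 + 1| / √(0 + 4 + 1)
  = |3| / √5
  = 3 / 2.236
  ≈ 1.342

1.342


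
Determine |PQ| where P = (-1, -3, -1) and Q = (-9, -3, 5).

d = √[(x₂-x₁)² + (y₂-y₁)² + (z₂-z₁)²]
  = √[(-8)² + 0² + 6²]
  = √[64 + 0 + 36]
  = √100
  ≈ 10

10


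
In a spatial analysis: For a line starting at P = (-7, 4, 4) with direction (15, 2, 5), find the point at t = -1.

P(t) = P + t·d
  = (-7 + 15·(-1), 4 + 2·(-1), 4 + 5·(-1))
  = (-7 - 15, 4 - 2, 4 - 5)
  = (-22, 2, -1)

(-22, 2, -1)


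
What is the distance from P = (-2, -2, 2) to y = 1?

distance = |a·x₀ + b·y₀ + c·z₀ - d| / √(a² + b² + c²)
  = |0·(-2) + 1·(-2) + 0·2 - 1| / √(0² + 1² + 0²)
  = |0 - 2 + 0 - 1| / √(0 + 1 + 0)
  = |-3| / √1
  = 3 / 1
  ≈ 3

3


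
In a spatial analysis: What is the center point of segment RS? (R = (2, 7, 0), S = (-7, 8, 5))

M = ((x₁+x₂)/2, (y₁+y₂)/2, (z₁+z₂)/2)
  = ((2 - 7)/2, (7 + 8)/2, (0 + 5)/2)
  = (-5/2, 15/2, 5/2)
  = (-2.5, 7.5, 2.5)

(-2.5, 7.5, 2.5)


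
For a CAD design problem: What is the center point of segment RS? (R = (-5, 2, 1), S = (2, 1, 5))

M = ((x₁+x₂)/2, (y₁+y₂)/2, (z₁+z₂)/2)
  = ((-5 + 2)/2, (2 + 1)/2, (1 + 5)/2)
  = (-3/2, 3/2, 6/2)
  = (-1.5, 1.5, 3)

(-1.5, 1.5, 3)


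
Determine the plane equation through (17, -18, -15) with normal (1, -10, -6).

The plane through P with normal n = (a, b, c) satisfies n·(r - P) = 0,
i.e. ax + by + cz = a·x₀ + b·y₀ + c·z₀.
d = 1·17 + (-10)·(-18) + (-6)·(-15)
  = 17 + 180 + 90
  = 287
Equation: x - 10y - 6z = 287

x - 10y - 6z = 287


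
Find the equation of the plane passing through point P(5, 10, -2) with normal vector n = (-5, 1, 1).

The plane through P with normal n = (a, b, c) satisfies n·(r - P) = 0,
i.e. ax + by + cz = a·x₀ + b·y₀ + c·z₀.
d = (-5)·5 + 1·10 + 1·(-2)
  = -25 + 10 - 2
  = -17
Equation: -5x + y + z = -17

-5x + y + z = -17


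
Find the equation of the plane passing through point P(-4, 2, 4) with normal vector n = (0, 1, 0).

The plane through P with normal n = (a, b, c) satisfies n·(r - P) = 0,
i.e. ax + by + cz = a·x₀ + b·y₀ + c·z₀.
d = 0·(-4) + 1·2 + 0·4
  = 0 + 2 + 0
  = 2
Equation: y = 2

y = 2


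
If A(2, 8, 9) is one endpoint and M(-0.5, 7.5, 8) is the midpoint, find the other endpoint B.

B = 2M - A
  = (2·(-0.5) - 2, 2·7.5 - 8, 2·8 - 9)
  = (-1 - 2, 15 - 8, 16 - 9)
  = (-3, 7, 7)

(-3, 7, 7)


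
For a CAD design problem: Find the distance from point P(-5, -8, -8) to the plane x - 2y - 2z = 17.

distance = |a·x₀ + b·y₀ + c·z₀ - d| / √(a² + b² + c²)
  = |1·(-5) + (-2)·(-8) + (-2)·(-8) - 17| / √(1² + (-2)² + (-2)²)
  = |-5 + 16 + 16 - 17| / √(1 + 4 + 4)
  = |10| / √9
  = 10 / 3
  ≈ 3.333

3.333


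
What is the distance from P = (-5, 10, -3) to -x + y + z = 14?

distance = |a·x₀ + b·y₀ + c·z₀ - d| / √(a² + b² + c²)
  = |(-1)·(-5) + 1·10 + 1·(-3) - 14| / √((-1)² + 1² + 1²)
  = |5 + 10 - 3 - 14| / √(1 + 1 + 1)
  = |-2| / √3
  = 2 / 1.732
  ≈ 1.155

1.155


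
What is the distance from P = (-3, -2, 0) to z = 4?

distance = |a·x₀ + b·y₀ + c·z₀ - d| / √(a² + b² + c²)
  = |0·(-3) + 0·(-2) + 1·0 - 4| / √(0² + 0² + 1²)
  = |0 + 0 + 0 - 4| / √(0 + 0 + 1)
  = |-4| / √1
  = 4 / 1
  ≈ 4

4


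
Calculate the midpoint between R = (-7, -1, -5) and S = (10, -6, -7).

M = ((x₁+x₂)/2, (y₁+y₂)/2, (z₁+z₂)/2)
  = ((-7 + 10)/2, (-1 - 6)/2, (-5 - 7)/2)
  = (3/2, -7/2, -12/2)
  = (1.5, -3.5, -6)

(1.5, -3.5, -6)


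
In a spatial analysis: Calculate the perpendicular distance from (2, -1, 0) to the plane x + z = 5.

distance = |a·x₀ + b·y₀ + c·z₀ - d| / √(a² + b² + c²)
  = |1·2 + 0·(-1) + 1·0 - 5| / √(1² + 0² + 1²)
  = |2 + 0 + 0 - 5| / √(1 + 0 + 1)
  = |-3| / √2
  = 3 / 1.414
  ≈ 2.121

2.121


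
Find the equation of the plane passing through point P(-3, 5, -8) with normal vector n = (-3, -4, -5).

The plane through P with normal n = (a, b, c) satisfies n·(r - P) = 0,
i.e. ax + by + cz = a·x₀ + b·y₀ + c·z₀.
d = (-3)·(-3) + (-4)·5 + (-5)·(-8)
  = 9 - 20 + 40
  = 29
Equation: -3x - 4y - 5z = 29

-3x - 4y - 5z = 29


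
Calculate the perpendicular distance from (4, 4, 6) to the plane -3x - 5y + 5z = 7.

distance = |a·x₀ + b·y₀ + c·z₀ - d| / √(a² + b² + c²)
  = |(-3)·4 + (-5)·4 + 5·6 - 7| / √((-3)² + (-5)² + 5²)
  = |-12 - 20 + 30 - 7| / √(9 + 25 + 25)
  = |-9| / √59
  = 9 / 7.681
  ≈ 1.172

1.172


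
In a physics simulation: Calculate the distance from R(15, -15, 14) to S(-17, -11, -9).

d = √[(x₂-x₁)² + (y₂-y₁)² + (z₂-z₁)²]
  = √[(-32)² + 4² + (-23)²]
  = √[1024 + 16 + 529]
  = √1569
  ≈ 39.61

39.61


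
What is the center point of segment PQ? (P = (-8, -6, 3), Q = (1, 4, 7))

M = ((x₁+x₂)/2, (y₁+y₂)/2, (z₁+z₂)/2)
  = ((-8 + 1)/2, (-6 + 4)/2, (3 + 7)/2)
  = (-7/2, -2/2, 10/2)
  = (-3.5, -1, 5)

(-3.5, -1, 5)


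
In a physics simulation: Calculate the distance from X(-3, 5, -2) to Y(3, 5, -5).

d = √[(x₂-x₁)² + (y₂-y₁)² + (z₂-z₁)²]
  = √[6² + 0² + (-3)²]
  = √[36 + 0 + 9]
  = √45
  ≈ 6.708

6.708


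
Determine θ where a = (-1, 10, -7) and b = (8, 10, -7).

a·b = (-1)·8 + 10·10 + (-7)·(-7) = -8 + 100 + 49 = 141
|a| = √((-1)² + 10² + (-7)²) = √150 ≈ 12.25
|b| = √(8² + 10² + (-7)²) = √213 ≈ 14.59
cos θ = (a·b)/(|a||b|) = 141/(12.25·14.59) ≈ 0.7888
θ = arccos(0.7888) ≈ 37.92°

37.92°


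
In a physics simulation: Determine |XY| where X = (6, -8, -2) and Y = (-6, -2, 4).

d = √[(x₂-x₁)² + (y₂-y₁)² + (z₂-z₁)²]
  = √[(-12)² + 6² + 6²]
  = √[144 + 36 + 36]
  = √216
  ≈ 14.7

14.7


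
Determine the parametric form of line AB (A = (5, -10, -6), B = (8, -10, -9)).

Direction vector d = B - A = (8 - 5, -10 + 10, -9 + 6) = (3, 0, -3)
Parametric form r = A + t·d:
x = 5 + 3t, y = -10, z = -6 - 3t

x = 5 + 3t, y = -10, z = -6 - 3t


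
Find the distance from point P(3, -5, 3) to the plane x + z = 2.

distance = |a·x₀ + b·y₀ + c·z₀ - d| / √(a² + b² + c²)
  = |1·3 + 0·(-5) + 1·3 - 2| / √(1² + 0² + 1²)
  = |3 + 0 + 3 - 2| / √(1 + 0 + 1)
  = |4| / √2
  = 4 / 1.414
  ≈ 2.828

2.828


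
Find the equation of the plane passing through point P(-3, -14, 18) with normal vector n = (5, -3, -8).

The plane through P with normal n = (a, b, c) satisfies n·(r - P) = 0,
i.e. ax + by + cz = a·x₀ + b·y₀ + c·z₀.
d = 5·(-3) + (-3)·(-14) + (-8)·18
  = -15 + 42 - 144
  = -117
Equation: 5x - 3y - 8z = -117

5x - 3y - 8z = -117


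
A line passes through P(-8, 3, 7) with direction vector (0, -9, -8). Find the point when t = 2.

P(t) = P + t·d
  = (-8 + 0·2, 3 + (-9)·2, 7 + (-8)·2)
  = (-8 + 0, 3 - 18, 7 - 16)
  = (-8, -15, -9)

(-8, -15, -9)


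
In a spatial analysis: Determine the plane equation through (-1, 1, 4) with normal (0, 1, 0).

The plane through P with normal n = (a, b, c) satisfies n·(r - P) = 0,
i.e. ax + by + cz = a·x₀ + b·y₀ + c·z₀.
d = 0·(-1) + 1·1 + 0·4
  = 0 + 1 + 0
  = 1
Equation: y = 1

y = 1


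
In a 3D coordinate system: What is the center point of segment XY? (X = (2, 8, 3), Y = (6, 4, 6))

M = ((x₁+x₂)/2, (y₁+y₂)/2, (z₁+z₂)/2)
  = ((2 + 6)/2, (8 + 4)/2, (3 + 6)/2)
  = (8/2, 12/2, 9/2)
  = (4, 6, 4.5)

(4, 6, 4.5)


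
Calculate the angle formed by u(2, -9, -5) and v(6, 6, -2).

u·v = 2·6 + (-9)·6 + (-5)·(-2) = 12 - 54 + 10 = -32
|u| = √(2² + (-9)² + (-5)²) = √110 ≈ 10.49
|v| = √(6² + 6² + (-2)²) = √76 ≈ 8.718
cos θ = (u·v)/(|u||v|) = -32/(10.49·8.718) ≈ -0.35
θ = arccos(-0.35) ≈ 110.5°

110.5°


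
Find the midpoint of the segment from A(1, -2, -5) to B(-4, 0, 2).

M = ((x₁+x₂)/2, (y₁+y₂)/2, (z₁+z₂)/2)
  = ((1 - 4)/2, (-2 + 0)/2, (-5 + 2)/2)
  = (-3/2, -2/2, -3/2)
  = (-1.5, -1, -1.5)

(-1.5, -1, -1.5)


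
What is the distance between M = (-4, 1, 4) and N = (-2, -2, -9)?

d = √[(x₂-x₁)² + (y₂-y₁)² + (z₂-z₁)²]
  = √[2² + (-3)² + (-13)²]
  = √[4 + 9 + 169]
  = √182
  ≈ 13.49

13.49


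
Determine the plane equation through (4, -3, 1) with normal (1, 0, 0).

The plane through P with normal n = (a, b, c) satisfies n·(r - P) = 0,
i.e. ax + by + cz = a·x₀ + b·y₀ + c·z₀.
d = 1·4 + 0·(-3) + 0·1
  = 4 + 0 + 0
  = 4
Equation: x = 4

x = 4


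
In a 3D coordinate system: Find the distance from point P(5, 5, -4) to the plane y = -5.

distance = |a·x₀ + b·y₀ + c·z₀ - d| / √(a² + b² + c²)
  = |0·5 + 1·5 + 0·(-4) - (-5)| / √(0² + 1² + 0²)
  = |0 + 5 + 0 + 5| / √(0 + 1 + 0)
  = |10| / √1
  = 10 / 1
  ≈ 10

10


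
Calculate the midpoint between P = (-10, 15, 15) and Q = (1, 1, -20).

M = ((x₁+x₂)/2, (y₁+y₂)/2, (z₁+z₂)/2)
  = ((-10 + 1)/2, (15 + 1)/2, (15 - 20)/2)
  = (-9/2, 16/2, -5/2)
  = (-4.5, 8, -2.5)

(-4.5, 8, -2.5)


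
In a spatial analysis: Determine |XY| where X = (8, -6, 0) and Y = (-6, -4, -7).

d = √[(x₂-x₁)² + (y₂-y₁)² + (z₂-z₁)²]
  = √[(-14)² + 2² + (-7)²]
  = √[196 + 4 + 49]
  = √249
  ≈ 15.78

15.78


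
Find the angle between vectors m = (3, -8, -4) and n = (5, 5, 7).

m·n = 3·5 + (-8)·5 + (-4)·7 = 15 - 40 - 28 = -53
|m| = √(3² + (-8)² + (-4)²) = √89 ≈ 9.434
|n| = √(5² + 5² + 7²) = √99 ≈ 9.95
cos θ = (m·n)/(|m||n|) = -53/(9.434·9.95) ≈ -0.5646
θ = arccos(-0.5646) ≈ 124.4°

124.4°


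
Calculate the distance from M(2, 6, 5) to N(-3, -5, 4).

d = √[(x₂-x₁)² + (y₂-y₁)² + (z₂-z₁)²]
  = √[(-5)² + (-11)² + (-1)²]
  = √[25 + 121 + 1]
  = √147
  ≈ 12.12

12.12


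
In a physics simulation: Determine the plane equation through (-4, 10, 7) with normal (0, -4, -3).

The plane through P with normal n = (a, b, c) satisfies n·(r - P) = 0,
i.e. ax + by + cz = a·x₀ + b·y₀ + c·z₀.
d = 0·(-4) + (-4)·10 + (-3)·7
  = 0 - 40 - 21
  = -61
Equation: -4y - 3z = -61

-4y - 3z = -61


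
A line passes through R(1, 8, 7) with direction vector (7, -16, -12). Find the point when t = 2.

P(t) = R + t·d
  = (1 + 7·2, 8 + (-16)·2, 7 + (-12)·2)
  = (1 + 14, 8 - 32, 7 - 24)
  = (15, -24, -17)

(15, -24, -17)


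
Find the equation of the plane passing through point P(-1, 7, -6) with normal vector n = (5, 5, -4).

The plane through P with normal n = (a, b, c) satisfies n·(r - P) = 0,
i.e. ax + by + cz = a·x₀ + b·y₀ + c·z₀.
d = 5·(-1) + 5·7 + (-4)·(-6)
  = -5 + 35 + 24
  = 54
Equation: 5x + 5y - 4z = 54

5x + 5y - 4z = 54


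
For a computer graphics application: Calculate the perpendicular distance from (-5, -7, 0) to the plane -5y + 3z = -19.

distance = |a·x₀ + b·y₀ + c·z₀ - d| / √(a² + b² + c²)
  = |0·(-5) + (-5)·(-7) + 3·0 - (-19)| / √(0² + (-5)² + 3²)
  = |0 + 35 + 0 + 19| / √(0 + 25 + 9)
  = |54| / √34
  = 54 / 5.831
  ≈ 9.261

9.261


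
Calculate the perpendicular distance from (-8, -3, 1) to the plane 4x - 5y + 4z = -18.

distance = |a·x₀ + b·y₀ + c·z₀ - d| / √(a² + b² + c²)
  = |4·(-8) + (-5)·(-3) + 4·1 - (-18)| / √(4² + (-5)² + 4²)
  = |-32 + 15 + 4 + 18| / √(16 + 25 + 16)
  = |5| / √57
  = 5 / 7.55
  ≈ 0.6623

0.6623


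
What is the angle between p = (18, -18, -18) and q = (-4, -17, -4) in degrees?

p·q = 18·(-4) + (-18)·(-17) + (-18)·(-4) = -72 + 306 + 72 = 306
|p| = √(18² + (-18)² + (-18)²) = √972 ≈ 31.18
|q| = √((-4)² + (-17)² + (-4)²) = √321 ≈ 17.92
cos θ = (p·q)/(|p||q|) = 306/(31.18·17.92) ≈ 0.5478
θ = arccos(0.5478) ≈ 56.78°

56.78°


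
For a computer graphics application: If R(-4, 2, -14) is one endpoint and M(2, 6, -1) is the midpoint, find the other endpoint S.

S = 2M - R
  = (2·2 - (-4), 2·6 - 2, 2·(-1) - (-14))
  = (4 + 4, 12 - 2, -2 + 14)
  = (8, 10, 12)

(8, 10, 12)


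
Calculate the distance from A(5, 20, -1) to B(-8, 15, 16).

d = √[(x₂-x₁)² + (y₂-y₁)² + (z₂-z₁)²]
  = √[(-13)² + (-5)² + 17²]
  = √[169 + 25 + 289]
  = √483
  ≈ 21.98

21.98


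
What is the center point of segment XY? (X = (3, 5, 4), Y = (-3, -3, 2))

M = ((x₁+x₂)/2, (y₁+y₂)/2, (z₁+z₂)/2)
  = ((3 - 3)/2, (5 - 3)/2, (4 + 2)/2)
  = (0/2, 2/2, 6/2)
  = (0, 1, 3)

(0, 1, 3)


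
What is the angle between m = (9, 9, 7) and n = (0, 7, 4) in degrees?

m·n = 9·0 + 9·7 + 7·4 = 0 + 63 + 28 = 91
|m| = √(9² + 9² + 7²) = √211 ≈ 14.53
|n| = √(0² + 7² + 4²) = √65 ≈ 8.062
cos θ = (m·n)/(|m||n|) = 91/(14.53·8.062) ≈ 0.777
θ = arccos(0.777) ≈ 39.01°

39.01°


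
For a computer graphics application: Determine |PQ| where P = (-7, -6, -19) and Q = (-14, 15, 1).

d = √[(x₂-x₁)² + (y₂-y₁)² + (z₂-z₁)²]
  = √[(-7)² + 21² + 20²]
  = √[49 + 441 + 400]
  = √890
  ≈ 29.83

29.83


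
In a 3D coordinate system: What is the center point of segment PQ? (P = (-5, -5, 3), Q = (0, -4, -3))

M = ((x₁+x₂)/2, (y₁+y₂)/2, (z₁+z₂)/2)
  = ((-5 + 0)/2, (-5 - 4)/2, (3 - 3)/2)
  = (-5/2, -9/2, 0/2)
  = (-2.5, -4.5, 0)

(-2.5, -4.5, 0)


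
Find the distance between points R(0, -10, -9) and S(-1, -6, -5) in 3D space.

d = √[(x₂-x₁)² + (y₂-y₁)² + (z₂-z₁)²]
  = √[(-1)² + 4² + 4²]
  = √[1 + 16 + 16]
  = √33
  ≈ 5.745

5.745


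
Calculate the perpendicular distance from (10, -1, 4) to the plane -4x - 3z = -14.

distance = |a·x₀ + b·y₀ + c·z₀ - d| / √(a² + b² + c²)
  = |(-4)·10 + 0·(-1) + (-3)·4 - (-14)| / √((-4)² + 0² + (-3)²)
  = |-40 + 0 - 12 + 14| / √(16 + 0 + 9)
  = |-38| / √25
  = 38 / 5
  ≈ 7.6

7.6


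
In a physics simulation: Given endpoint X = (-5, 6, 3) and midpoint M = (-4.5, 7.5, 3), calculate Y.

Y = 2M - X
  = (2·(-4.5) - (-5), 2·7.5 - 6, 2·3 - 3)
  = (-9 + 5, 15 - 6, 6 - 3)
  = (-4, 9, 3)

(-4, 9, 3)


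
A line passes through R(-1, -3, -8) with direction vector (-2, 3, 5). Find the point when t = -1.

P(t) = R + t·d
  = (-1 + (-2)·(-1), -3 + 3·(-1), -8 + 5·(-1))
  = (-1 + 2, -3 - 3, -8 - 5)
  = (1, -6, -13)

(1, -6, -13)


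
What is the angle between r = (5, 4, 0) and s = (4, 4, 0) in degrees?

r·s = 5·4 + 4·4 + 0·0 = 20 + 16 + 0 = 36
|r| = √(5² + 4² + 0²) = √41 ≈ 6.403
|s| = √(4² + 4² + 0²) = √32 ≈ 5.657
cos θ = (r·s)/(|r||s|) = 36/(6.403·5.657) ≈ 0.9939
θ = arccos(0.9939) ≈ 6.34°

6.34°


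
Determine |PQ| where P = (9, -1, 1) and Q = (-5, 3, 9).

d = √[(x₂-x₁)² + (y₂-y₁)² + (z₂-z₁)²]
  = √[(-14)² + 4² + 8²]
  = √[196 + 16 + 64]
  = √276
  ≈ 16.61

16.61


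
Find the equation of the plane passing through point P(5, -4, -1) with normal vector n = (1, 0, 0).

The plane through P with normal n = (a, b, c) satisfies n·(r - P) = 0,
i.e. ax + by + cz = a·x₀ + b·y₀ + c·z₀.
d = 1·5 + 0·(-4) + 0·(-1)
  = 5 + 0 + 0
  = 5
Equation: x = 5

x = 5


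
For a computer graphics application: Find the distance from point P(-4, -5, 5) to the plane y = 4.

distance = |a·x₀ + b·y₀ + c·z₀ - d| / √(a² + b² + c²)
  = |0·(-4) + 1·(-5) + 0·5 - 4| / √(0² + 1² + 0²)
  = |0 - 5 + 0 - 4| / √(0 + 1 + 0)
  = |-9| / √1
  = 9 / 1
  ≈ 9

9


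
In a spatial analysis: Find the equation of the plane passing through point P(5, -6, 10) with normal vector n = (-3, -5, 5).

The plane through P with normal n = (a, b, c) satisfies n·(r - P) = 0,
i.e. ax + by + cz = a·x₀ + b·y₀ + c·z₀.
d = (-3)·5 + (-5)·(-6) + 5·10
  = -15 + 30 + 50
  = 65
Equation: -3x - 5y + 5z = 65

-3x - 5y + 5z = 65


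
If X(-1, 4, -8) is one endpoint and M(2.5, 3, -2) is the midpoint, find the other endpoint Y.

Y = 2M - X
  = (2·2.5 - (-1), 2·3 - 4, 2·(-2) - (-8))
  = (5 + 1, 6 - 4, -4 + 8)
  = (6, 2, 4)

(6, 2, 4)


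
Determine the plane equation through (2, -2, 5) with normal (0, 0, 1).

The plane through P with normal n = (a, b, c) satisfies n·(r - P) = 0,
i.e. ax + by + cz = a·x₀ + b·y₀ + c·z₀.
d = 0·2 + 0·(-2) + 1·5
  = 0 + 0 + 5
  = 5
Equation: z = 5

z = 5


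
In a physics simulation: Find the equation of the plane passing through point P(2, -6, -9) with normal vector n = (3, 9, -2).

The plane through P with normal n = (a, b, c) satisfies n·(r - P) = 0,
i.e. ax + by + cz = a·x₀ + b·y₀ + c·z₀.
d = 3·2 + 9·(-6) + (-2)·(-9)
  = 6 - 54 + 18
  = -30
Equation: 3x + 9y - 2z = -30

3x + 9y - 2z = -30


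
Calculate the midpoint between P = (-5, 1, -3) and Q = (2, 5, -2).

M = ((x₁+x₂)/2, (y₁+y₂)/2, (z₁+z₂)/2)
  = ((-5 + 2)/2, (1 + 5)/2, (-3 - 2)/2)
  = (-3/2, 6/2, -5/2)
  = (-1.5, 3, -2.5)

(-1.5, 3, -2.5)


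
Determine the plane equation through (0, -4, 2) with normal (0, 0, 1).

The plane through P with normal n = (a, b, c) satisfies n·(r - P) = 0,
i.e. ax + by + cz = a·x₀ + b·y₀ + c·z₀.
d = 0·0 + 0·(-4) + 1·2
  = 0 + 0 + 2
  = 2
Equation: z = 2

z = 2


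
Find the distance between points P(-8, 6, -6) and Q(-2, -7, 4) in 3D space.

d = √[(x₂-x₁)² + (y₂-y₁)² + (z₂-z₁)²]
  = √[6² + (-13)² + 10²]
  = √[36 + 169 + 100]
  = √305
  ≈ 17.46

17.46


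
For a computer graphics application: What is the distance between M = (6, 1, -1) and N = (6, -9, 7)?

d = √[(x₂-x₁)² + (y₂-y₁)² + (z₂-z₁)²]
  = √[0² + (-10)² + 8²]
  = √[0 + 100 + 64]
  = √164
  ≈ 12.81

12.81


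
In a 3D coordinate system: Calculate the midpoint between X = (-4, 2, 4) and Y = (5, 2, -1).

M = ((x₁+x₂)/2, (y₁+y₂)/2, (z₁+z₂)/2)
  = ((-4 + 5)/2, (2 + 2)/2, (4 - 1)/2)
  = (1/2, 4/2, 3/2)
  = (0.5, 2, 1.5)

(0.5, 2, 1.5)


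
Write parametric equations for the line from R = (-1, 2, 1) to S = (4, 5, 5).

Direction vector d = S - R = (4 + 1, 5 - 2, 5 - 1) = (5, 3, 4)
Parametric form r = R + t·d:
x = -1 + 5t, y = 2 + 3t, z = 1 + 4t

x = -1 + 5t, y = 2 + 3t, z = 1 + 4t


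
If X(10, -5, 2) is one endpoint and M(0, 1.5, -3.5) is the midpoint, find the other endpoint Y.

Y = 2M - X
  = (2·0 - 10, 2·1.5 - (-5), 2·(-3.5) - 2)
  = (0 - 10, 3 + 5, -7 - 2)
  = (-10, 8, -9)

(-10, 8, -9)


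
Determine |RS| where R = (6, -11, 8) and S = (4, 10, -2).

d = √[(x₂-x₁)² + (y₂-y₁)² + (z₂-z₁)²]
  = √[(-2)² + 21² + (-10)²]
  = √[4 + 441 + 100]
  = √545
  ≈ 23.35

23.35


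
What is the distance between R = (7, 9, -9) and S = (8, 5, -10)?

d = √[(x₂-x₁)² + (y₂-y₁)² + (z₂-z₁)²]
  = √[1² + (-4)² + (-1)²]
  = √[1 + 16 + 1]
  = √18
  ≈ 4.243

4.243


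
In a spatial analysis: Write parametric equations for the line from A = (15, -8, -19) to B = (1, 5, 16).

Direction vector d = B - A = (1 - 15, 5 + 8, 16 + 19) = (-14, 13, 35)
Parametric form r = A + t·d:
x = 15 - 14t, y = -8 + 13t, z = -19 + 35t

x = 15 - 14t, y = -8 + 13t, z = -19 + 35t


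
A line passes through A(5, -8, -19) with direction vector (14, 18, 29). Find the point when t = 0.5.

P(t) = A + t·d
  = (5 + 14·0.5, -8 + 18·0.5, -19 + 29·0.5)
  = (5 + 7, -8 + 9, -19 + 14.5)
  = (12, 1, -4.5)

(12, 1, -4.5)


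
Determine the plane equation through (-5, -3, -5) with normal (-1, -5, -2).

The plane through P with normal n = (a, b, c) satisfies n·(r - P) = 0,
i.e. ax + by + cz = a·x₀ + b·y₀ + c·z₀.
d = (-1)·(-5) + (-5)·(-3) + (-2)·(-5)
  = 5 + 15 + 10
  = 30
Equation: -x - 5y - 2z = 30

-x - 5y - 2z = 30


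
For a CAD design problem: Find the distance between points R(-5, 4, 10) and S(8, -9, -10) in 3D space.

d = √[(x₂-x₁)² + (y₂-y₁)² + (z₂-z₁)²]
  = √[13² + (-13)² + (-20)²]
  = √[169 + 169 + 400]
  = √738
  ≈ 27.17

27.17


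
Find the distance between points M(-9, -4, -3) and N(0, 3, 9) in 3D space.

d = √[(x₂-x₁)² + (y₂-y₁)² + (z₂-z₁)²]
  = √[9² + 7² + 12²]
  = √[81 + 49 + 144]
  = √274
  ≈ 16.55

16.55


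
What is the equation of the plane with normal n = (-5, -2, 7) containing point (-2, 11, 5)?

The plane through P with normal n = (a, b, c) satisfies n·(r - P) = 0,
i.e. ax + by + cz = a·x₀ + b·y₀ + c·z₀.
d = (-5)·(-2) + (-2)·11 + 7·5
  = 10 - 22 + 35
  = 23
Equation: -5x - 2y + 7z = 23

-5x - 2y + 7z = 23


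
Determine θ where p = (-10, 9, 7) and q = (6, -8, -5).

p·q = (-10)·6 + 9·(-8) + 7·(-5) = -60 - 72 - 35 = -167
|p| = √((-10)² + 9² + 7²) = √230 ≈ 15.17
|q| = √(6² + (-8)² + (-5)²) = √125 ≈ 11.18
cos θ = (p·q)/(|p||q|) = -167/(15.17·11.18) ≈ -0.9849
θ = arccos(-0.9849) ≈ 170°

170°


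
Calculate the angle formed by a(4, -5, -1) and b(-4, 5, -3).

a·b = 4·(-4) + (-5)·5 + (-1)·(-3) = -16 - 25 + 3 = -38
|a| = √(4² + (-5)² + (-1)²) = √42 ≈ 6.481
|b| = √((-4)² + 5² + (-3)²) = √50 ≈ 7.071
cos θ = (a·b)/(|a||b|) = -38/(6.481·7.071) ≈ -0.8292
θ = arccos(-0.8292) ≈ 146°

146°


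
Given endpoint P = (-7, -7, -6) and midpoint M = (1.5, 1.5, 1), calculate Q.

Q = 2M - P
  = (2·1.5 - (-7), 2·1.5 - (-7), 2·1 - (-6))
  = (3 + 7, 3 + 7, 2 + 6)
  = (10, 10, 8)

(10, 10, 8)


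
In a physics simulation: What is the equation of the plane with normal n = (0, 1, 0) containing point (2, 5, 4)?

The plane through P with normal n = (a, b, c) satisfies n·(r - P) = 0,
i.e. ax + by + cz = a·x₀ + b·y₀ + c·z₀.
d = 0·2 + 1·5 + 0·4
  = 0 + 5 + 0
  = 5
Equation: y = 5

y = 5


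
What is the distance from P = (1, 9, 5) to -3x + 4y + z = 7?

distance = |a·x₀ + b·y₀ + c·z₀ - d| / √(a² + b² + c²)
  = |(-3)·1 + 4·9 + 1·5 - 7| / √((-3)² + 4² + 1²)
  = |-3 + 36 + 5 - 7| / √(9 + 16 + 1)
  = |31| / √26
  = 31 / 5.099
  ≈ 6.08

6.08


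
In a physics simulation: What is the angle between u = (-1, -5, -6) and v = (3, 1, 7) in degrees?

u·v = (-1)·3 + (-5)·1 + (-6)·7 = -3 - 5 - 42 = -50
|u| = √((-1)² + (-5)² + (-6)²) = √62 ≈ 7.874
|v| = √(3² + 1² + 7²) = √59 ≈ 7.681
cos θ = (u·v)/(|u||v|) = -50/(7.874·7.681) ≈ -0.8267
θ = arccos(-0.8267) ≈ 145.8°

145.8°


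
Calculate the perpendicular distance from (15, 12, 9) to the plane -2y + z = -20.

distance = |a·x₀ + b·y₀ + c·z₀ - d| / √(a² + b² + c²)
  = |0·15 + (-2)·12 + 1·9 - (-20)| / √(0² + (-2)² + 1²)
  = |0 - 24 + 9 + 20| / √(0 + 4 + 1)
  = |5| / √5
  = 5 / 2.236
  ≈ 2.236

2.236


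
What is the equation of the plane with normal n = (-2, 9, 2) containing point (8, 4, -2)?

The plane through P with normal n = (a, b, c) satisfies n·(r - P) = 0,
i.e. ax + by + cz = a·x₀ + b·y₀ + c·z₀.
d = (-2)·8 + 9·4 + 2·(-2)
  = -16 + 36 - 4
  = 16
Equation: -2x + 9y + 2z = 16

-2x + 9y + 2z = 16


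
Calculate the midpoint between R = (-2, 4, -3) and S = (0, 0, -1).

M = ((x₁+x₂)/2, (y₁+y₂)/2, (z₁+z₂)/2)
  = ((-2 + 0)/2, (4 + 0)/2, (-3 - 1)/2)
  = (-2/2, 4/2, -4/2)
  = (-1, 2, -2)

(-1, 2, -2)


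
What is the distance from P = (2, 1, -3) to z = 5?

distance = |a·x₀ + b·y₀ + c·z₀ - d| / √(a² + b² + c²)
  = |0·2 + 0·1 + 1·(-3) - 5| / √(0² + 0² + 1²)
  = |0 + 0 - 3 - 5| / √(0 + 0 + 1)
  = |-8| / √1
  = 8 / 1
  ≈ 8

8


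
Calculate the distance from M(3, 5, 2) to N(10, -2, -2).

d = √[(x₂-x₁)² + (y₂-y₁)² + (z₂-z₁)²]
  = √[7² + (-7)² + (-4)²]
  = √[49 + 49 + 16]
  = √114
  ≈ 10.68

10.68


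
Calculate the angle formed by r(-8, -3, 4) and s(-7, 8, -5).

r·s = (-8)·(-7) + (-3)·8 + 4·(-5) = 56 - 24 - 20 = 12
|r| = √((-8)² + (-3)² + 4²) = √89 ≈ 9.434
|s| = √((-7)² + 8² + (-5)²) = √138 ≈ 11.75
cos θ = (r·s)/(|r||s|) = 12/(9.434·11.75) ≈ 0.1083
θ = arccos(0.1083) ≈ 83.78°

83.78°


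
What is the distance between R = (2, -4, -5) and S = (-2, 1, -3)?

d = √[(x₂-x₁)² + (y₂-y₁)² + (z₂-z₁)²]
  = √[(-4)² + 5² + 2²]
  = √[16 + 25 + 4]
  = √45
  ≈ 6.708

6.708


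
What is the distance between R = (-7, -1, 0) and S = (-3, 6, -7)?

d = √[(x₂-x₁)² + (y₂-y₁)² + (z₂-z₁)²]
  = √[4² + 7² + (-7)²]
  = √[16 + 49 + 49]
  = √114
  ≈ 10.68

10.68


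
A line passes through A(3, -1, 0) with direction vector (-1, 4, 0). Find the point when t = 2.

P(t) = A + t·d
  = (3 + (-1)·2, -1 + 4·2, 0 + 0·2)
  = (3 - 2, -1 + 8, 0 + 0)
  = (1, 7, 0)

(1, 7, 0)


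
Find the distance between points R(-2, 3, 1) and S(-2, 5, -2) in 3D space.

d = √[(x₂-x₁)² + (y₂-y₁)² + (z₂-z₁)²]
  = √[0² + 2² + (-3)²]
  = √[0 + 4 + 9]
  = √13
  ≈ 3.606

3.606


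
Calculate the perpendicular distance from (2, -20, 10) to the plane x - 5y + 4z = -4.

distance = |a·x₀ + b·y₀ + c·z₀ - d| / √(a² + b² + c²)
  = |1·2 + (-5)·(-20) + 4·10 - (-4)| / √(1² + (-5)² + 4²)
  = |2 + 100 + 40 + 4| / √(1 + 25 + 16)
  = |146| / √42
  = 146 / 6.481
  ≈ 22.53

22.53


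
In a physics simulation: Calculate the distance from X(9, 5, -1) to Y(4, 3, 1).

d = √[(x₂-x₁)² + (y₂-y₁)² + (z₂-z₁)²]
  = √[(-5)² + (-2)² + 2²]
  = √[25 + 4 + 4]
  = √33
  ≈ 5.745

5.745
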